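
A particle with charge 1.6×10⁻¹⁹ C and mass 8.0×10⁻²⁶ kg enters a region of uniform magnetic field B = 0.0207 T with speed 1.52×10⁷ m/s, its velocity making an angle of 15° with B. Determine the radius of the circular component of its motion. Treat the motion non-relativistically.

r ≈ 95.0 m

v⊥ = v sinθ = 1.52×10⁷·sin15° ≈ 3.934×10⁶ m/s.
r = m v⊥/(|q|B) = (8.0×10⁻²⁶)(3.934×10⁶)/((1.6×10⁻¹⁹)(0.0207)) ≈ 95.0 m.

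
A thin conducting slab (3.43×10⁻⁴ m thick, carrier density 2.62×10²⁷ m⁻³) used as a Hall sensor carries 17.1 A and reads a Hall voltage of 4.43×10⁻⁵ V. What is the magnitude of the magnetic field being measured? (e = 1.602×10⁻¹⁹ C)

From V_H = IB/(n e t), B = V_H n e t / I.
B = (4.43×10⁻⁵)(2.62×10²⁷)(1.602×10⁻¹⁹)(3.43×10⁻⁴)/17.1 ≈ 0.373 T.

B ≈ 0.373 T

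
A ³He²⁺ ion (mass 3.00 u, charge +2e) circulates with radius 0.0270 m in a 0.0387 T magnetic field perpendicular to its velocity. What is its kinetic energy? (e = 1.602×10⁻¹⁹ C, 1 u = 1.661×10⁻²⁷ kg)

KE ≈ 70.2 eV

v = |q|Br/m, then KE = ½mv² = (qBr)²/(2m).
v = (3.204×10⁻¹⁹)(0.0387)(0.0270)/4.983×10⁻²⁷ ≈ 6.719×10⁴ m/s.
KE = ½(4.983×10⁻²⁷)(6.719×10⁴)² ≈ 1.12×10⁻¹⁷ J = 70.2 eV.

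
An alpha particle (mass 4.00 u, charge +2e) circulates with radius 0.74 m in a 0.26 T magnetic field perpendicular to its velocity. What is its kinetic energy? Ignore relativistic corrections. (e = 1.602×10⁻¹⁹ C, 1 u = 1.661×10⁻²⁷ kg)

v = |q|Br/m, then KE = ½mv² = (qBr)²/(2m).
v = (3.204×10⁻¹⁹)(0.26)(0.74)/6.644×10⁻²⁷ ≈ 9.278×10⁶ m/s.
KE = ½(6.644×10⁻²⁷)(9.278×10⁶)² ≈ 2.9×10⁻¹³ J.

KE ≈ 2.9×10⁻¹³ J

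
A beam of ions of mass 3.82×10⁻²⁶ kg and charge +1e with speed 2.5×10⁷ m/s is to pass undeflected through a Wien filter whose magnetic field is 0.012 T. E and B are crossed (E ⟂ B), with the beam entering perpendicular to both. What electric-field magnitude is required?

E = 3.0×10⁵ V/m

For straight-line motion qE = qvB, so E = vB.
E = 2.5×10⁷ × 0.012 = 3.0×10⁵ V/m.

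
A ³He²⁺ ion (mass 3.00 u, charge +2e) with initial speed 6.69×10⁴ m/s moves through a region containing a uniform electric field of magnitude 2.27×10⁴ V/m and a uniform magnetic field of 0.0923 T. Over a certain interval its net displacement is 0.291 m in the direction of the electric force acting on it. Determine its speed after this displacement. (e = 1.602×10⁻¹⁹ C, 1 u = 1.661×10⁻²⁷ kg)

v_f ≈ 9.24×10⁵ m/s

B does no work; ΔKE = |q|E d.
½mv_f² = ½mv₀² + |q|Ed = ½(4.983×10⁻²⁷)(6.69×10⁴)² + (3.204×10⁻¹⁹)(2.27×10⁴)(0.291) ≈ 1.115×10⁻¹⁷ J + 2.116×10⁻¹⁵ J ≈ 2.128×10⁻¹⁵ J.
v_f = √(2·2.128×10⁻¹⁵/4.983×10⁻²⁷) ≈ 9.24×10⁵ m/s.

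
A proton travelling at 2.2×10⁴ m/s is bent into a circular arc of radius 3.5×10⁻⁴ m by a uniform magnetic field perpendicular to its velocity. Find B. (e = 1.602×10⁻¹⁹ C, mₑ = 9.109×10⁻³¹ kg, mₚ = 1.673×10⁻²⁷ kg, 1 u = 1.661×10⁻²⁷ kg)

From |q|vB = mv²/r, B = mv/(|q|r).
B = (1.673×10⁻²⁷)(2.2×10⁴)/((1.602×10⁻¹⁹)(3.5×10⁻⁴)) ≈ 0.66 T.

B ≈ 0.66 T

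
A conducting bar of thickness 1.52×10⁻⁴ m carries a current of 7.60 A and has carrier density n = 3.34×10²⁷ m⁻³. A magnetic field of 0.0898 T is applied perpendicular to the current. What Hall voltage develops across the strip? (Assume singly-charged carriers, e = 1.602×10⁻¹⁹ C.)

V_H ≈ 8.39×10⁻⁶ V

V_H = IB/(n e t).
V_H = (7.60)(0.0898)/((3.34×10²⁷)(1.602×10⁻¹⁹)(1.52×10⁻⁴)) ≈ 8.39×10⁻⁶ V.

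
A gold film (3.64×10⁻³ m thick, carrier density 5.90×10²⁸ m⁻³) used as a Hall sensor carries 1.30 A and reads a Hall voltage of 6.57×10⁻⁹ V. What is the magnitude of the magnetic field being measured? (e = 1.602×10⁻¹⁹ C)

B ≈ 0.174 T

From V_H = IB/(n e t), B = V_H n e t / I.
B = (6.57×10⁻⁹)(5.90×10²⁸)(1.602×10⁻¹⁹)(3.64×10⁻³)/1.30 ≈ 0.174 T.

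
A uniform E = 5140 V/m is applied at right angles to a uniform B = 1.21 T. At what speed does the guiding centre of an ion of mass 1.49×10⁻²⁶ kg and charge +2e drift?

The E×B drift speed is v_d = E/B.
v_d = 5140/1.21 = 4250 m/s.

v_d ≈ 4250 m/s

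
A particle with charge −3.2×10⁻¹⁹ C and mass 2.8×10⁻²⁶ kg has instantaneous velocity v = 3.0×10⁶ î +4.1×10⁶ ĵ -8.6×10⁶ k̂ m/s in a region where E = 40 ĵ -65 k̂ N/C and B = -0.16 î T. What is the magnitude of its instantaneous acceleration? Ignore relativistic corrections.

|a| ≈ 1.74×10¹³ m/s²

v×B = (0, 1.38×10⁶, 6.56×10⁵) N/C.
E + v×B = (0, 1.38×10⁶, 6.56×10⁵) N/C.
F = q(E + v×B) = (−3.2×10⁻¹⁹ C)·(0, 1.38×10⁶, 6.56×10⁵) = (0, -4.40×10⁻¹³, -2.10×10⁻¹³) N.
|a| = |F|/m = 4.878×10⁻¹³/2.8×10⁻²⁶ ≈ 1.74×10¹³ m/s².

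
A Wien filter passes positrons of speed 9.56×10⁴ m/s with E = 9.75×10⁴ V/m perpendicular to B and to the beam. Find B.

B = 1.02 T

Balance of forces in the selector: qE = qvB ⇒ B = E/v.
B = 9.75×10⁴/9.56×10⁴ = 1.02 T.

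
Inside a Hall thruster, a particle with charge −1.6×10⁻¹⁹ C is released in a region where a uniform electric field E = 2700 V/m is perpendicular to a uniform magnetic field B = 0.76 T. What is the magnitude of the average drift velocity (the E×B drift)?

v_d ≈ 3600 m/s

The steady drift has the magnetic force balancing the electric force, so v_d = E/B.
v_d = 2700/0.76 = 3600 m/s.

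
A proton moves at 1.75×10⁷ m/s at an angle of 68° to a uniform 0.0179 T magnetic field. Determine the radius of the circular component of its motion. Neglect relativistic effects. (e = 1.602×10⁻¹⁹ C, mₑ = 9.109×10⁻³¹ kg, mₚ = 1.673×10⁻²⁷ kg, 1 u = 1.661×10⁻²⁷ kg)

r ≈ 9.47 m

v⊥ = v sinθ = 1.75×10⁷·sin68° ≈ 1.623×10⁷ m/s.
r = m v⊥/(|q|B) = (1.673×10⁻²⁷)(1.623×10⁷)/((1.602×10⁻¹⁹)(0.0179)) ≈ 9.47 m.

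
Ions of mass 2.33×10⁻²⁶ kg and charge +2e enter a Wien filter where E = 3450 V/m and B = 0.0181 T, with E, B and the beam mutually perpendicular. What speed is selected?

For undeflected motion the electric and magnetic forces balance: qE = qvB.
v = E/B = 3450/0.0181 = 1.91×10⁵ m/s.

v = 1.91×10⁵ m/s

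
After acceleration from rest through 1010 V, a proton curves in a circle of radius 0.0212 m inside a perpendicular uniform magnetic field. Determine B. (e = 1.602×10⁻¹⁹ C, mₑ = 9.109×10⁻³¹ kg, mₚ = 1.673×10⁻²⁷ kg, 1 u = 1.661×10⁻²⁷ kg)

v = √(2|q|V/m) = √(2·1.602×10⁻¹⁹·1010/1.673×10⁻²⁷) ≈ 4.398×10⁵ m/s.
B = mv/(|q|r) = (1.673×10⁻²⁷)(4.398×10⁵)/((1.602×10⁻¹⁹)(0.0212)) ≈ 0.217 T.

B ≈ 0.217 T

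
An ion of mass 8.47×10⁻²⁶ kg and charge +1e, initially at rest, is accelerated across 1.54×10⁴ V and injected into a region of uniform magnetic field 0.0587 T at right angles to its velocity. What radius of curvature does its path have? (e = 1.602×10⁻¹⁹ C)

Acceleration: |q|V = ½mv² ⇒ v = √(2|q|V/m) = √(2·1.602×10⁻¹⁹·1.54×10⁴/8.47×10⁻²⁶) ≈ 2.414×10⁵ m/s.
In the field: r = mv/(|q|B) = (8.47×10⁻²⁶)(2.414×10⁵)/((1.602×10⁻¹⁹)(0.0587)) ≈ 2.17 m.

r ≈ 2.17 m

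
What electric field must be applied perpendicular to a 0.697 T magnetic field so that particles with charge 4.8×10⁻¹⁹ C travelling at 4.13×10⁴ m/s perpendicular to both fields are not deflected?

For straight-line motion qE = qvB, so E = vB.
E = 4.13×10⁴ × 0.697 = 2.88×10⁴ V/m.

E = 2.88×10⁴ V/m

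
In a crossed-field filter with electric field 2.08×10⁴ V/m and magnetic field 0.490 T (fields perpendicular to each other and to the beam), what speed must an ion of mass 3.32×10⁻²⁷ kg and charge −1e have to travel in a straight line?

Zero net Lorentz force requires |qE| = |q v×B|, i.e. E = vB.
v = E/B = 2.08×10⁴/0.490 = 4.24×10⁴ m/s.
The result is independent of the particle's charge and mass.

v = 4.24×10⁴ m/s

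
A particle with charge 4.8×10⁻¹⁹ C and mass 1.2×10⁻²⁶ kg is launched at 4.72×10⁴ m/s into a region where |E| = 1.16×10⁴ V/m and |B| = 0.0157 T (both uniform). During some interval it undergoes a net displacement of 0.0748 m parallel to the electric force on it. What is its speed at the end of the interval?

v_f ≈ 2.68×10⁵ m/s

B does no work; ΔKE = |q|E d.
½mv_f² = ½mv₀² + |q|Ed = ½(1.2×10⁻²⁶)(4.72×10⁴)² + (4.8×10⁻¹⁹)(1.16×10⁴)(0.0748) ≈ 1.337×10⁻¹⁷ J + 4.165×10⁻¹⁶ J ≈ 4.299×10⁻¹⁶ J.
v_f = √(2·4.299×10⁻¹⁶/1.2×10⁻²⁶) ≈ 2.68×10⁵ m/s.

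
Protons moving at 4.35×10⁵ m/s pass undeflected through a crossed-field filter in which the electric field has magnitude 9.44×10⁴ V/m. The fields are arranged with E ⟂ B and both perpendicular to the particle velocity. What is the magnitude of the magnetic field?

B = 0.217 T

Balance of forces in the selector: qE = qvB ⇒ B = E/v.
B = 9.44×10⁴/4.35×10⁵ = 0.217 T.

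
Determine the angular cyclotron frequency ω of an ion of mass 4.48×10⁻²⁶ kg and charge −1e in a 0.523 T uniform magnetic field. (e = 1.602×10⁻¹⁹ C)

ω ≈ 1.87×10⁶ rad/s

ω = |q|B/m.
ω = (1.602×10⁻¹⁹)(0.523)/4.48×10⁻²⁶ ≈ 1.87×10⁶ rad/s.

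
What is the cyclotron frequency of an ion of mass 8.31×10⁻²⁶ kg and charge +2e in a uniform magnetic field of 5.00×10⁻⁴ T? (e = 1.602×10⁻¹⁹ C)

f ≈ 307 Hz

f = |q|B/(2πm).
f = (3.204×10⁻¹⁹)(5.00×10⁻⁴)/(2π·8.31×10⁻²⁶) ≈ 307 Hz.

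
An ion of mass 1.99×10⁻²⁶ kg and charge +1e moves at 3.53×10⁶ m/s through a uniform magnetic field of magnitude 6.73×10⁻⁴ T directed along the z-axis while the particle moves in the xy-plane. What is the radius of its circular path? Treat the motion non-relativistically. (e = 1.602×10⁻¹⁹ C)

The magnetic force provides the centripetal force: |q|vB = mv²/r.
r = mv/(|q|B) = (1.99×10⁻²⁶)(3.53×10⁶)/((1.602×10⁻¹⁹)(6.73×10⁻⁴)) ≈ 652 m.

r ≈ 652 m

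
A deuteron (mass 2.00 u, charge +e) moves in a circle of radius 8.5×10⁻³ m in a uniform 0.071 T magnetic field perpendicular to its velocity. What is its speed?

From |q|vB = mv²/r, v = |q|Br/m.
v = (1.602×10⁻¹⁹)(0.071)(8.5×10⁻³)/3.322×10⁻²⁷ ≈ 2.9×10⁴ m/s.

v ≈ 2.9×10⁴ m/s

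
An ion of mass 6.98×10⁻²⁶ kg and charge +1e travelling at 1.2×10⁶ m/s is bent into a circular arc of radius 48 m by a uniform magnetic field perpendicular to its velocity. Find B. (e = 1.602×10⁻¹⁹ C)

B ≈ 0.011 T

From |q|vB = mv²/r, B = mv/(|q|r).
B = (6.98×10⁻²⁶)(1.2×10⁶)/((1.602×10⁻¹⁹)(48)) ≈ 0.011 T.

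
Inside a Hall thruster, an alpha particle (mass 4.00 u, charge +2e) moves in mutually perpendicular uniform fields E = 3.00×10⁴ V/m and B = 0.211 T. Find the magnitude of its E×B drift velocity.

The steady drift has the magnetic force balancing the electric force, so v_d = E/B.
v_d = 3.00×10⁴/0.211 = 1.42×10⁵ m/s.

v_d ≈ 1.42×10⁵ m/s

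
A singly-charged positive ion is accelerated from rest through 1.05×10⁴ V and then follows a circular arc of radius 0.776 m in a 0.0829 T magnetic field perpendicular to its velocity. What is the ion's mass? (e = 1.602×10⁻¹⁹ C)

m ≈ 3.16×10⁻²⁶ kg

Combine |q|V = ½mv² and r = mv/(|q|B): eliminate v to get m = qB²r²/(2V).
m = (1.602×10⁻¹⁹)(0.0829)²(0.776)²/(2·1.05×10⁴) ≈ 3.16×10⁻²⁶ kg.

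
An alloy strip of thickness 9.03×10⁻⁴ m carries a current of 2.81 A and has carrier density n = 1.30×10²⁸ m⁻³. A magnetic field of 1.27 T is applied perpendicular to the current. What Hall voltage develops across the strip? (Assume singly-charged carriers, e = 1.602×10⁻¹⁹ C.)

V_H = IB/(n e t).
V_H = (2.81)(1.27)/((1.30×10²⁸)(1.602×10⁻¹⁹)(9.03×10⁻⁴)) ≈ 1.90×10⁻⁶ V.

V_H ≈ 1.90×10⁻⁶ V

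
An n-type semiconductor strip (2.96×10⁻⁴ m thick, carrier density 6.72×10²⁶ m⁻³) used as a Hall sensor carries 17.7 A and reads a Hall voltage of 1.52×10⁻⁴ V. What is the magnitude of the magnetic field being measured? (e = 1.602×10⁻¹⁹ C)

From V_H = IB/(n e t), B = V_H n e t / I.
B = (1.52×10⁻⁴)(6.72×10²⁶)(1.602×10⁻¹⁹)(2.96×10⁻⁴)/17.7 ≈ 0.274 T.

B ≈ 0.274 T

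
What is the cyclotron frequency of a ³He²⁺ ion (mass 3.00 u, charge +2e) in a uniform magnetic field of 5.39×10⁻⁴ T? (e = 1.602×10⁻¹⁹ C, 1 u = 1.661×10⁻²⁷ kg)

f ≈ 5520 Hz

f = |q|B/(2πm).
f = (3.204×10⁻¹⁹)(5.39×10⁻⁴)/(2π·4.983×10⁻²⁷) ≈ 5520 Hz.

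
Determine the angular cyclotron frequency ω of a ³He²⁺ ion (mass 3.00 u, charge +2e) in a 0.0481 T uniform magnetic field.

ω = |q|B/m.
ω = (3.204×10⁻¹⁹)(0.0481)/4.983×10⁻²⁷ ≈ 3.09×10⁶ rad/s.

ω ≈ 3.09×10⁶ rad/s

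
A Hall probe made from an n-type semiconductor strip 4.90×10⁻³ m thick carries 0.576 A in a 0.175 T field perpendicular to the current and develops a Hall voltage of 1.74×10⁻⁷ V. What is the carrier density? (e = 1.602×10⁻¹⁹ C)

n ≈ 7.38×10²⁶ m⁻³

From V_H = IB/(n e t), n = IB/(V_H e t).
n = (0.576)(0.175)/((1.74×10⁻⁷)(1.602×10⁻¹⁹)(4.90×10⁻³)) ≈ 7.38×10²⁶ m⁻³.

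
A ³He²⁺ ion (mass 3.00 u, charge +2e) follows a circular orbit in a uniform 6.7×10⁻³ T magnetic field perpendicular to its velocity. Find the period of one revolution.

T ≈ 1.5×10⁻⁵ s

The cyclotron period depends only on m, q, B: T = 2πm/(|q|B).
T = 2π(4.983×10⁻²⁷)/((3.204×10⁻¹⁹)(6.7×10⁻³)) ≈ 1.5×10⁻⁵ s.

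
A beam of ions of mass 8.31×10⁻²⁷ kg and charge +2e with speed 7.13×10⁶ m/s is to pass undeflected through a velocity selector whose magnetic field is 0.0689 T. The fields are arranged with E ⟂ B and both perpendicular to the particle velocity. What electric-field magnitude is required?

E = 4.91×10⁵ V/m

For straight-line motion qE = qvB, so E = vB.
E = 7.13×10⁶ × 0.0689 = 4.91×10⁵ V/m.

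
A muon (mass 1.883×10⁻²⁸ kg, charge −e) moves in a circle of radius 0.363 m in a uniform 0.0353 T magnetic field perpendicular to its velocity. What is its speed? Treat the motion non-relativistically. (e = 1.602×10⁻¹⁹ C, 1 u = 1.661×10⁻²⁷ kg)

v ≈ 1.09×10⁷ m/s

From |q|vB = mv²/r, v = |q|Br/m.
v = (1.602×10⁻¹⁹)(0.0353)(0.363)/1.883×10⁻²⁸ ≈ 1.09×10⁷ m/s.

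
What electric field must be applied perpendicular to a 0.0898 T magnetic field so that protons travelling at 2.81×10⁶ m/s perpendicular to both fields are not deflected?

E = 2.52×10⁵ V/m

For straight-line motion qE = qvB, so E = vB.
E = 2.81×10⁶ × 0.0898 = 2.52×10⁵ V/m.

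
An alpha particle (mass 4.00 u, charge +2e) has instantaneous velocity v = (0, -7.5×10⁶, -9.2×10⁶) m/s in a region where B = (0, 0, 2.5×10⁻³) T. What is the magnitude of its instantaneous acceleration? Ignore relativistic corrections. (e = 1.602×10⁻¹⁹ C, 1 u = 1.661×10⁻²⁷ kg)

|a| ≈ 9.04×10¹¹ m/s²

v×B = (-1.88×10⁴, 0, 0) N/C.
F = q v×B = (3.204×10⁻¹⁹ C)·(-1.88×10⁴, 0, 0) = (-6.01×10⁻¹⁵, 0, 0) N.
|a| = |F|/m = 6.007×10⁻¹⁵/6.644×10⁻²⁷ ≈ 9.04×10¹¹ m/s².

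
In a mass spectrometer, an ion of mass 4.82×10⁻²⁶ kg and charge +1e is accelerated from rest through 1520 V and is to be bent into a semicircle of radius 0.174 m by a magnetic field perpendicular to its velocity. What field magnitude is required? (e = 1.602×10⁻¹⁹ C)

v = √(2|q|V/m) = √(2·1.602×10⁻¹⁹·1520/4.82×10⁻²⁶) ≈ 1.005×10⁵ m/s.
B = mv/(|q|r) = (4.82×10⁻²⁶)(1.005×10⁵)/((1.602×10⁻¹⁹)(0.174)) ≈ 0.174 T.

B ≈ 0.174 T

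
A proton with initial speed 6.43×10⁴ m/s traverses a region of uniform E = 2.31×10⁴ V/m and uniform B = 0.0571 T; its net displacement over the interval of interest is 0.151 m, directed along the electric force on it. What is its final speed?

B does no work; ΔKE = |q|E d.
½mv_f² = ½mv₀² + |q|Ed = ½(1.673×10⁻²⁷)(6.43×10⁴)² + (1.602×10⁻¹⁹)(2.31×10⁴)(0.151) ≈ 3.459×10⁻¹⁸ J + 5.588×10⁻¹⁶ J ≈ 5.623×10⁻¹⁶ J.
v_f = √(2·5.623×10⁻¹⁶/1.673×10⁻²⁷) ≈ 8.20×10⁵ m/s.

v_f ≈ 8.20×10⁵ m/s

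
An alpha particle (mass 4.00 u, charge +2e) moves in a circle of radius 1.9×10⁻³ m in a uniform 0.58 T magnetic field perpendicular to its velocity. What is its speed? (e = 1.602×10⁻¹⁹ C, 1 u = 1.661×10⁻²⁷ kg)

From |q|vB = mv²/r, v = |q|Br/m.
v = (3.204×10⁻¹⁹)(0.58)(1.9×10⁻³)/6.644×10⁻²⁷ ≈ 5.3×10⁴ m/s.

v ≈ 5.3×10⁴ m/s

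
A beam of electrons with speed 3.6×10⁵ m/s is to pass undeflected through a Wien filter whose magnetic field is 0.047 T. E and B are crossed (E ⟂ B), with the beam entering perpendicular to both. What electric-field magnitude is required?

E = 1.7×10⁴ V/m

For straight-line motion qE = qvB, so E = vB.
E = 3.6×10⁵ × 0.047 = 1.7×10⁴ V/m.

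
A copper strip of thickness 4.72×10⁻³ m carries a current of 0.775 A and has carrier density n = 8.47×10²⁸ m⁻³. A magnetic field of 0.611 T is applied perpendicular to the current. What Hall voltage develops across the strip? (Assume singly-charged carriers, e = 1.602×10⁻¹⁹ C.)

V_H = IB/(n e t).
V_H = (0.775)(0.611)/((8.47×10²⁸)(1.602×10⁻¹⁹)(4.72×10⁻³)) ≈ 7.39×10⁻⁹ V.

V_H ≈ 7.39×10⁻⁹ V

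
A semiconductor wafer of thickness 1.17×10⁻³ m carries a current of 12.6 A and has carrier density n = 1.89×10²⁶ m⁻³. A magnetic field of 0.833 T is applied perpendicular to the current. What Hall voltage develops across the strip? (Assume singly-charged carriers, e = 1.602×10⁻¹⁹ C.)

V_H = IB/(n e t).
V_H = (12.6)(0.833)/((1.89×10²⁶)(1.602×10⁻¹⁹)(1.17×10⁻³)) ≈ 2.96×10⁻⁴ V.

V_H ≈ 2.96×10⁻⁴ V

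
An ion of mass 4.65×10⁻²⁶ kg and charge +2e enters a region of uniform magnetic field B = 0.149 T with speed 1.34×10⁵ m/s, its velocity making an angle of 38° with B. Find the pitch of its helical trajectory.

v∥ = v cosθ = 1.34×10⁵·cos38° ≈ 1.056×10⁵ m/s.
T = 2πm/(|q|B) = 2π(4.65×10⁻²⁶)/((3.204×10⁻¹⁹)(0.149)) ≈ 6.120×10⁻⁶ s.
pitch = v∥ T = (1.056×10⁵)(6.120×10⁻⁶) ≈ 0.646 m.

p ≈ 0.646 m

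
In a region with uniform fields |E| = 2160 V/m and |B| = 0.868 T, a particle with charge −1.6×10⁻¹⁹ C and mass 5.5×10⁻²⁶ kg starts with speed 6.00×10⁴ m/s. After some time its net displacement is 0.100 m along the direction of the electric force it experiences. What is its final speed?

v_f ≈ 6.97×10⁴ m/s

B does no work; ΔKE = |q|E d.
½mv_f² = ½mv₀² + |q|Ed = ½(5.5×10⁻²⁶)(6.00×10⁴)² + (1.6×10⁻¹⁹)(2160)(0.100) ≈ 9.900×10⁻¹⁷ J + 3.456×10⁻¹⁷ J ≈ 1.336×10⁻¹⁶ J.
v_f = √(2·1.336×10⁻¹⁶/5.5×10⁻²⁶) ≈ 6.97×10⁴ m/s.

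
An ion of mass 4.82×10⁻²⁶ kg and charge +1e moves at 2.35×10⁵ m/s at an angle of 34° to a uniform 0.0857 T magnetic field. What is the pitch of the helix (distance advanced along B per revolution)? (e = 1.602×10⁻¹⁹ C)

v∥ = v cosθ = 2.35×10⁵·cos34° ≈ 1.948×10⁵ m/s.
T = 2πm/(|q|B) = 2π(4.82×10⁻²⁶)/((1.602×10⁻¹⁹)(0.0857)) ≈ 2.206×10⁻⁵ s.
pitch = v∥ T = (1.948×10⁵)(2.206×10⁻⁵) ≈ 4.30 m.

p ≈ 4.30 m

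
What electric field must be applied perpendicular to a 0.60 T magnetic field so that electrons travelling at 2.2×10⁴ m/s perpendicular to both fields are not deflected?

E = 1.3×10⁴ V/m

For straight-line motion qE = qvB, so E = vB.
E = 2.2×10⁴ × 0.60 = 1.3×10⁴ V/m.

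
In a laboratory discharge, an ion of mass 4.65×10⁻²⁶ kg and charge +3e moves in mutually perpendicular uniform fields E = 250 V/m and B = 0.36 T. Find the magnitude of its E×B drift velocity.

v_d ≈ 690 m/s

The E×B drift speed is v_d = E/B.
v_d = 250/0.36 = 690 m/s.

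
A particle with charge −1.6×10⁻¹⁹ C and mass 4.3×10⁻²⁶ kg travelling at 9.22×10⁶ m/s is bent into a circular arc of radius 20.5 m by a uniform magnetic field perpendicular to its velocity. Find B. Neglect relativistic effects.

From |q|vB = mv²/r, B = mv/(|q|r).
B = (4.3×10⁻²⁶)(9.22×10⁶)/((1.6×10⁻¹⁹)(20.5)) ≈ 0.121 T.

B ≈ 0.121 T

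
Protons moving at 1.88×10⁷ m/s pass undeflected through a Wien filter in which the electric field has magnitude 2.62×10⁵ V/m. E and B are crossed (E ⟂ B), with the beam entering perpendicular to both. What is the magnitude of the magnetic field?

Balance of forces in the selector: qE = qvB ⇒ B = E/v.
B = 2.62×10⁵/1.88×10⁷ = 0.0139 T.

B = 0.0139 T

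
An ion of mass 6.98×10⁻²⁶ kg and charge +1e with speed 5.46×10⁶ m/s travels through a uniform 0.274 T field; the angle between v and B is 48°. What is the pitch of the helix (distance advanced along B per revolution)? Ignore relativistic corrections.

p ≈ 36.5 m

v∥ = v cosθ = 5.46×10⁶·cos48° ≈ 3.653×10⁶ m/s.
T = 2πm/(|q|B) = 2π(6.98×10⁻²⁶)/((1.602×10⁻¹⁹)(0.274)) ≈ 9.991×10⁻⁶ s.
pitch = v∥ T = (3.653×10⁶)(9.991×10⁻⁶) ≈ 36.5 m.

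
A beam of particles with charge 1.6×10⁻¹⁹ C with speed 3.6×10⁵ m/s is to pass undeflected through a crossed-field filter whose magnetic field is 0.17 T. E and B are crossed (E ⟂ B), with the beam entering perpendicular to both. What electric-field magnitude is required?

E = 6.1×10⁴ V/m

For straight-line motion qE = qvB, so E = vB.
E = 3.6×10⁵ × 0.17 = 6.1×10⁴ V/m.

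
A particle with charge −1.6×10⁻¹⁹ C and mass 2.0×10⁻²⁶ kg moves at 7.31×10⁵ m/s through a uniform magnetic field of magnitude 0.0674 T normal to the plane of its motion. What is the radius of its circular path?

r ≈ 1.36 m

The magnetic force provides the centripetal force: |q|vB = mv²/r.
r = mv/(|q|B) = (2.0×10⁻²⁶)(7.31×10⁵)/((1.6×10⁻¹⁹)(0.0674)) ≈ 1.36 m.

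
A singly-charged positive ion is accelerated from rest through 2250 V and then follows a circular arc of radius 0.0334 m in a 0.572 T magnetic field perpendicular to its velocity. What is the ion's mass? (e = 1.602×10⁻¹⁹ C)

Combine |q|V = ½mv² and r = mv/(|q|B): eliminate v to get m = qB²r²/(2V).
m = (1.602×10⁻¹⁹)(0.572)²(0.0334)²/(2·2250) ≈ 1.30×10⁻²⁶ kg.

m ≈ 1.30×10⁻²⁶ kg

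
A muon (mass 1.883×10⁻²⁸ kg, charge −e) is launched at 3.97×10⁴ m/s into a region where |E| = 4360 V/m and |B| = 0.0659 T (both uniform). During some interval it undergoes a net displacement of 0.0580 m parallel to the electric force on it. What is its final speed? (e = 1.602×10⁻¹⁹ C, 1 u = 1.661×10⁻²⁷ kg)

v_f ≈ 6.57×10⁵ m/s

B does no work; ΔKE = |q|E d.
½mv_f² = ½mv₀² + |q|Ed = ½(1.883×10⁻²⁸)(3.97×10⁴)² + (1.602×10⁻¹⁹)(4360)(0.0580) ≈ 1.484×10⁻¹⁹ J + 4.051×10⁻¹⁷ J ≈ 4.066×10⁻¹⁷ J.
v_f = √(2·4.066×10⁻¹⁷/1.883×10⁻²⁸) ≈ 6.57×10⁵ m/s.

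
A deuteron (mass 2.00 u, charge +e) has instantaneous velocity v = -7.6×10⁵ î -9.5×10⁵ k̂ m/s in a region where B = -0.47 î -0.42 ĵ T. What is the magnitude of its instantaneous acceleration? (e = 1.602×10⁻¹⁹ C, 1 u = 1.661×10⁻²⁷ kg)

v×B = (-3.99×10⁵, 4.46×10⁵, 3.19×10⁵) N/C.
F = q v×B = (1.602×10⁻¹⁹ C)·(-3.99×10⁵, 4.46×10⁵, 3.19×10⁵) = (-6.39×10⁻¹⁴, 7.15×10⁻¹⁴, 5.11×10⁻¹⁴) N.
|a| = |F|/m = 1.087×10⁻¹³/3.322×10⁻²⁷ ≈ 3.27×10¹³ m/s².

|a| ≈ 3.27×10¹³ m/s²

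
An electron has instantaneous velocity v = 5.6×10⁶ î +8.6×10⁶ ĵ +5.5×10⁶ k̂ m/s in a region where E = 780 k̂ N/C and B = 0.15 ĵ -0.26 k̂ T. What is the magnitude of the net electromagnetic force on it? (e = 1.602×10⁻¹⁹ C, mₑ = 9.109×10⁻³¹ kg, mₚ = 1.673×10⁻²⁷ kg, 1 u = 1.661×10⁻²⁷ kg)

v×B = (-3.06×10⁶, 1.46×10⁶, 8.40×10⁵) N/C.
E + v×B = (-3.06×10⁶, 1.46×10⁶, 8.41×10⁵) N/C.
F = q(E + v×B) = (−1.602×10⁻¹⁹ C)·(-3.06×10⁶, 1.46×10⁶, 8.41×10⁵) = (4.90×10⁻¹³, -2.33×10⁻¹³, -1.35×10⁻¹³) N.
|F| = 5.59×10⁻¹³ N.

|F| ≈ 5.59×10⁻¹³ N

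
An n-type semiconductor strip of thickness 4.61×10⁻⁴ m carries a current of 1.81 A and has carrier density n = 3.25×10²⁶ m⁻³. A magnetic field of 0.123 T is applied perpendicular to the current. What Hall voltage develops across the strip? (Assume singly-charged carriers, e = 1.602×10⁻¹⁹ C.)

V_H ≈ 9.28×10⁻⁶ V

V_H = IB/(n e t).
V_H = (1.81)(0.123)/((3.25×10²⁶)(1.602×10⁻¹⁹)(4.61×10⁻⁴)) ≈ 9.28×10⁻⁶ V.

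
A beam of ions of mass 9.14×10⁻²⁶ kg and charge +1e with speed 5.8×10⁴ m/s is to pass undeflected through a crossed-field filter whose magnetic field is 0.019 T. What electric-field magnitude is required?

E = 1100 V/m

For straight-line motion qE = qvB, so E = vB.
E = 5.8×10⁴ × 0.019 = 1100 V/m.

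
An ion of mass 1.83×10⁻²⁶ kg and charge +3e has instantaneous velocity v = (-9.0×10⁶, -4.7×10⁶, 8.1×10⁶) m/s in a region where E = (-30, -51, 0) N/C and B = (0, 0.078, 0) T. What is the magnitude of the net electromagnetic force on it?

|F| ≈ 4.54×10⁻¹³ N

v×B = (-6.32×10⁵, 0, -7.02×10⁵) N/C.
E + v×B = (-6.32×10⁵, -51.0, -7.02×10⁵) N/C.
F = q(E + v×B) = (4.806×10⁻¹⁹ C)·(-6.32×10⁵, -51.0, -7.02×10⁵) = (-3.04×10⁻¹³, -2.45×10⁻¹⁷, -3.37×10⁻¹³) N.
|F| = 4.54×10⁻¹³ N.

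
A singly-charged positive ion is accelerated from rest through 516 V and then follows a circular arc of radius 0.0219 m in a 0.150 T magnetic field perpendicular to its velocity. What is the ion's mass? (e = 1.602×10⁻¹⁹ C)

Combine |q|V = ½mv² and r = mv/(|q|B): eliminate v to get m = qB²r²/(2V).
m = (1.602×10⁻¹⁹)(0.150)²(0.0219)²/(2·516) ≈ 1.68×10⁻²⁷ kg.

m ≈ 1.68×10⁻²⁷ kg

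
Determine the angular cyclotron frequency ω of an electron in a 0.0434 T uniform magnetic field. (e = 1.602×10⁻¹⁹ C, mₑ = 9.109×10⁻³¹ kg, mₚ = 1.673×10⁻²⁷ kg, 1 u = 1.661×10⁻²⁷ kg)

ω ≈ 7.63×10⁹ rad/s

ω = |q|B/m.
ω = (1.602×10⁻¹⁹)(0.0434)/9.109×10⁻³¹ ≈ 7.63×10⁹ rad/s.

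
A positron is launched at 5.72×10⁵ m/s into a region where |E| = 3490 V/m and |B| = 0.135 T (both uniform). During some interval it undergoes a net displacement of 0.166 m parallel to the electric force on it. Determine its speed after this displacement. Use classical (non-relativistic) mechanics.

B does no work; ΔKE = |q|E d.
½mv_f² = ½mv₀² + |q|Ed = ½(9.109×10⁻³¹)(5.72×10⁵)² + (1.602×10⁻¹⁹)(3490)(0.166) ≈ 1.490×10⁻¹⁹ J + 9.281×10⁻¹⁷ J ≈ 9.296×10⁻¹⁷ J.
v_f = √(2·9.296×10⁻¹⁷/9.109×10⁻³¹) ≈ 1.43×10⁷ m/s.

v_f ≈ 1.43×10⁷ m/s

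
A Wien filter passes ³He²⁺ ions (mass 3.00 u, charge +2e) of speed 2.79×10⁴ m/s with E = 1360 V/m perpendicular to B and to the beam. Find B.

Balance of forces in the selector: qE = qvB ⇒ B = E/v.
B = 1360/2.79×10⁴ = 0.0487 T.

B = 0.0487 T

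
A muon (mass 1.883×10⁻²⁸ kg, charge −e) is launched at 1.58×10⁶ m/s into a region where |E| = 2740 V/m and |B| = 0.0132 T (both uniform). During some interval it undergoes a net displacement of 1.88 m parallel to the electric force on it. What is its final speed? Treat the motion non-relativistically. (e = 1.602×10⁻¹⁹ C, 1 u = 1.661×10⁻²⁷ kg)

v_f ≈ 3.36×10⁶ m/s

B does no work; ΔKE = |q|E d.
½mv_f² = ½mv₀² + |q|Ed = ½(1.883×10⁻²⁸)(1.58×10⁶)² + (1.602×10⁻¹⁹)(2740)(1.88) ≈ 2.350×10⁻¹⁶ J + 8.252×10⁻¹⁶ J ≈ 1.060×10⁻¹⁵ J.
v_f = √(2·1.060×10⁻¹⁵/1.883×10⁻²⁸) ≈ 3.36×10⁶ m/s.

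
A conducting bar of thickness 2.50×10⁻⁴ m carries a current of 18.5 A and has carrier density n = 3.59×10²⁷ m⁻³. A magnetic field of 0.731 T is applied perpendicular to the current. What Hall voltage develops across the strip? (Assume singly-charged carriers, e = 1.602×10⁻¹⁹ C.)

V_H ≈ 9.41×10⁻⁵ V

V_H = IB/(n e t).
V_H = (18.5)(0.731)/((3.59×10²⁷)(1.602×10⁻¹⁹)(2.50×10⁻⁴)) ≈ 9.41×10⁻⁵ V.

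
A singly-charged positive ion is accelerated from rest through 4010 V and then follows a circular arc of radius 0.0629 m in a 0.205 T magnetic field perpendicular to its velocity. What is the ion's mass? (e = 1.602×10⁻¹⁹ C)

Combine |q|V = ½mv² and r = mv/(|q|B): eliminate v to get m = qB²r²/(2V).
m = (1.602×10⁻¹⁹)(0.205)²(0.0629)²/(2·4010) ≈ 3.32×10⁻²⁷ kg.

m ≈ 3.32×10⁻²⁷ kg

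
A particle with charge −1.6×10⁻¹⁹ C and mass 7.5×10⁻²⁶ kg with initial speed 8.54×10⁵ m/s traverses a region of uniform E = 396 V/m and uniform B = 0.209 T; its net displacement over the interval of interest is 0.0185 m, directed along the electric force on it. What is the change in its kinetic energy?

The magnetic force is always ⟂ v and does no work; only the electric force changes KE.
ΔKE = F_E · d = |q|E d = (1.6×10⁻¹⁹)(396)(0.0185) ≈ 1.17×10⁻¹⁸ J.

ΔKE ≈ 1.17×10⁻¹⁸ J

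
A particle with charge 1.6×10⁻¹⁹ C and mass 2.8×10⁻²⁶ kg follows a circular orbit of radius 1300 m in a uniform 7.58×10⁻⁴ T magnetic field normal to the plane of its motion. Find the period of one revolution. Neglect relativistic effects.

The cyclotron period depends only on m, q, B: T = 2πm/(|q|B).
T = 2π(2.8×10⁻²⁶)/((1.6×10⁻¹⁹)(7.58×10⁻⁴)) ≈ 1.45×10⁻³ s.

T ≈ 1.45×10⁻³ s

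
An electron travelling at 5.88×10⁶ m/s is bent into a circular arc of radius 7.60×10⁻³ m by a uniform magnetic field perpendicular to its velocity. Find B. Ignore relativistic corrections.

From |q|vB = mv²/r, B = mv/(|q|r).
B = (9.109×10⁻³¹)(5.88×10⁶)/((1.602×10⁻¹⁹)(7.60×10⁻³)) ≈ 4.40×10⁻³ T.

B ≈ 4.40×10⁻³ T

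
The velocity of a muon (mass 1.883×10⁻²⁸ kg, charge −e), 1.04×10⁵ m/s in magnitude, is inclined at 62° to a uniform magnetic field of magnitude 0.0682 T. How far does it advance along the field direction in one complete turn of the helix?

v∥ = v cosθ = 1.04×10⁵·cos62° ≈ 4.883×10⁴ m/s.
T = 2πm/(|q|B) = 2π(1.883×10⁻²⁸)/((1.602×10⁻¹⁹)(0.0682)) ≈ 1.083×10⁻⁷ s.
pitch = v∥ T = (4.883×10⁴)(1.083×10⁻⁷) ≈ 5.29×10⁻³ m.

p ≈ 5.29×10⁻³ m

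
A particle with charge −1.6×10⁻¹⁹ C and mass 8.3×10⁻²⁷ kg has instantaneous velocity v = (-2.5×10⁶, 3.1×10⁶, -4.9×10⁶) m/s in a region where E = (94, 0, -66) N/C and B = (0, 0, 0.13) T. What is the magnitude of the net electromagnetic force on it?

|F| ≈ 8.28×10⁻¹⁴ N

v×B = (4.03×10⁵, 3.25×10⁵, 0) N/C.
E + v×B = (4.03×10⁵, 3.25×10⁵, -66.0) N/C.
F = q(E + v×B) = (−1.6×10⁻¹⁹ C)·(4.03×10⁵, 3.25×10⁵, -66.0) = (-6.45×10⁻¹⁴, -5.20×10⁻¹⁴, 1.06×10⁻¹⁷) N.
|F| = 8.28×10⁻¹⁴ N.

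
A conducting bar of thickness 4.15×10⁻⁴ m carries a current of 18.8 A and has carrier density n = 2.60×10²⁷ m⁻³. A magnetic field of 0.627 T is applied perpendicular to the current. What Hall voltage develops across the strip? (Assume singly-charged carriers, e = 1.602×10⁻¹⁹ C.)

V_H ≈ 6.82×10⁻⁵ V

V_H = IB/(n e t).
V_H = (18.8)(0.627)/((2.60×10²⁷)(1.602×10⁻¹⁹)(4.15×10⁻⁴)) ≈ 6.82×10⁻⁵ V.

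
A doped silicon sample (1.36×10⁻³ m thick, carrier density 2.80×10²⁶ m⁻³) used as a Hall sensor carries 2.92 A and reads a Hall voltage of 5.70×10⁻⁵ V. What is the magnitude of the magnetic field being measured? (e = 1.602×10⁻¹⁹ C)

B ≈ 1.19 T

From V_H = IB/(n e t), B = V_H n e t / I.
B = (5.70×10⁻⁵)(2.80×10²⁶)(1.602×10⁻¹⁹)(1.36×10⁻³)/2.92 ≈ 1.19 T.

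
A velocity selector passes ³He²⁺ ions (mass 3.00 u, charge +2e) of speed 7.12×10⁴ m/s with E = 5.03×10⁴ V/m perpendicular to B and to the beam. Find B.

Balance of forces in the selector: qE = qvB ⇒ B = E/v.
B = 5.03×10⁴/7.12×10⁴ = 0.706 T.

B = 0.706 T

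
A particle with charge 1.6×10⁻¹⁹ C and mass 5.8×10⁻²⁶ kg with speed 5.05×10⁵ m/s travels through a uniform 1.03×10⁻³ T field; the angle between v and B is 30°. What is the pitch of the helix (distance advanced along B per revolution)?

v∥ = v cosθ = 5.05×10⁵·cos30° ≈ 4.373×10⁵ m/s.
T = 2πm/(|q|B) = 2π(5.8×10⁻²⁶)/((1.6×10⁻¹⁹)(1.03×10⁻³)) ≈ 2.211×10⁻³ s.
pitch = v∥ T = (4.373×10⁵)(2.211×10⁻³) ≈ 967 m.

p ≈ 967 m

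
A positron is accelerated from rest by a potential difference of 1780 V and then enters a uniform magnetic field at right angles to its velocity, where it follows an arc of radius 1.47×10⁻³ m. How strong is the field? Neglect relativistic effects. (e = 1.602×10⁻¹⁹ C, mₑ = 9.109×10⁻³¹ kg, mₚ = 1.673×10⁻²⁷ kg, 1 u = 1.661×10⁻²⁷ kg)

B ≈ 0.0968 T

v = √(2|q|V/m) = √(2·1.602×10⁻¹⁹·1780/9.109×10⁻³¹) ≈ 2.502×10⁷ m/s.
B = mv/(|q|r) = (9.109×10⁻³¹)(2.502×10⁷)/((1.602×10⁻¹⁹)(1.47×10⁻³)) ≈ 0.0968 T.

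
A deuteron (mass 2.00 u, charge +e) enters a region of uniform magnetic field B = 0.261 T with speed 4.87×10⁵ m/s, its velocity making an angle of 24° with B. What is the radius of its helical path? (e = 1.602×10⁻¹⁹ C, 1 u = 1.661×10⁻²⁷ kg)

r ≈ 0.0157 m

v⊥ = v sinθ = 4.87×10⁵·sin24° ≈ 1.981×10⁵ m/s.
r = m v⊥/(|q|B) = (3.322×10⁻²⁷)(1.981×10⁵)/((1.602×10⁻¹⁹)(0.261)) ≈ 0.0157 m.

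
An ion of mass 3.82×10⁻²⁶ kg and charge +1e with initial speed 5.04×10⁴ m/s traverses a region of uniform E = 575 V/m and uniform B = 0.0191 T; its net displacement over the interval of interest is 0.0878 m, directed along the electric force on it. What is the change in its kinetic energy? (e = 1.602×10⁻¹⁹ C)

ΔKE ≈ 8.09×10⁻¹⁸ J

The magnetic force is always ⟂ v and does no work; only the electric force changes KE.
ΔKE = F_E · d = |q|E d = (1.602×10⁻¹⁹)(575)(0.0878) ≈ 8.09×10⁻¹⁸ J.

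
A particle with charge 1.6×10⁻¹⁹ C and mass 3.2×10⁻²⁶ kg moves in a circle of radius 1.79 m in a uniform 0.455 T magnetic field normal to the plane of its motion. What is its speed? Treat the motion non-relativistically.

From |q|vB = mv²/r, v = |q|Br/m.
v = (1.6×10⁻¹⁹)(0.455)(1.79)/3.2×10⁻²⁶ ≈ 4.07×10⁶ m/s.

v ≈ 4.07×10⁶ m/s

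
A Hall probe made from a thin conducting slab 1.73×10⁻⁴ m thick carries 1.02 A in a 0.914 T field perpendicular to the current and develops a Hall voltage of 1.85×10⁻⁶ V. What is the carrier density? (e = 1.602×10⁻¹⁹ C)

n ≈ 1.82×10²⁸ m⁻³

From V_H = IB/(n e t), n = IB/(V_H e t).
n = (1.02)(0.914)/((1.85×10⁻⁶)(1.602×10⁻¹⁹)(1.73×10⁻⁴)) ≈ 1.82×10²⁸ m⁻³.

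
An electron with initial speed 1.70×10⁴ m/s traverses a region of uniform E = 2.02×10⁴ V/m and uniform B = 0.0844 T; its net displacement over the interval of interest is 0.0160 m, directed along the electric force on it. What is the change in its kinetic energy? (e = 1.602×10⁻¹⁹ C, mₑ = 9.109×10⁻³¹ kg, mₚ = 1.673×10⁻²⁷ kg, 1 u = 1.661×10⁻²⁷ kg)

The magnetic force is always ⟂ v and does no work; only the electric force changes KE.
ΔKE = F_E · d = |q|E d = (1.602×10⁻¹⁹)(2.02×10⁴)(0.0160) ≈ 5.18×10⁻¹⁷ J.

ΔKE ≈ 5.18×10⁻¹⁷ J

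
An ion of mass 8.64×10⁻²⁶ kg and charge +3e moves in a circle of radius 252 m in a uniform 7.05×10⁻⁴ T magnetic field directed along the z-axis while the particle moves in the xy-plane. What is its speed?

From |q|vB = mv²/r, v = |q|Br/m.
v = (4.806×10⁻¹⁹)(7.05×10⁻⁴)(252)/8.64×10⁻²⁶ ≈ 9.88×10⁵ m/s.

v ≈ 9.88×10⁵ m/s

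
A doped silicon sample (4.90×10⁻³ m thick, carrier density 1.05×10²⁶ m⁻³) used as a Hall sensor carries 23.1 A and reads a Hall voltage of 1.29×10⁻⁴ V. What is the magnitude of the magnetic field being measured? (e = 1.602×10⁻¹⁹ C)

From V_H = IB/(n e t), B = V_H n e t / I.
B = (1.29×10⁻⁴)(1.05×10²⁶)(1.602×10⁻¹⁹)(4.90×10⁻³)/23.1 ≈ 0.460 T.

B ≈ 0.460 T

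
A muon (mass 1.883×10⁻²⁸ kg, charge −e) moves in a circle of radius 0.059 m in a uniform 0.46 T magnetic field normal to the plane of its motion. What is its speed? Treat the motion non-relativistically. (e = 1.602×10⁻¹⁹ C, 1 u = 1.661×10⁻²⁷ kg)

v ≈ 2.3×10⁷ m/s

From |q|vB = mv²/r, v = |q|Br/m.
v = (1.602×10⁻¹⁹)(0.46)(0.059)/1.883×10⁻²⁸ ≈ 2.3×10⁷ m/s.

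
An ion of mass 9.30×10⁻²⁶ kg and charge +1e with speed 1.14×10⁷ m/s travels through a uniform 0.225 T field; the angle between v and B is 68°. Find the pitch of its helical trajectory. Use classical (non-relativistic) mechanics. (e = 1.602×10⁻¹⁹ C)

v∥ = v cosθ = 1.14×10⁷·cos68° ≈ 4.271×10⁶ m/s.
T = 2πm/(|q|B) = 2π(9.30×10⁻²⁶)/((1.602×10⁻¹⁹)(0.225)) ≈ 1.621×10⁻⁵ s.
pitch = v∥ T = (4.271×10⁶)(1.621×10⁻⁵) ≈ 69.2 m.

p ≈ 69.2 m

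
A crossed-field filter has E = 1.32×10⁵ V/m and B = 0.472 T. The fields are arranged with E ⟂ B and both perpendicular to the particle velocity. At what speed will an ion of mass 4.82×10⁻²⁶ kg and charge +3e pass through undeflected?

v = 2.80×10⁵ m/s

Straight-line motion ⇒ electric and magnetic forces cancel, so E = vB.
v = E/B = 1.32×10⁵/0.472 = 2.80×10⁵ m/s.
The result is independent of the particle's charge and mass.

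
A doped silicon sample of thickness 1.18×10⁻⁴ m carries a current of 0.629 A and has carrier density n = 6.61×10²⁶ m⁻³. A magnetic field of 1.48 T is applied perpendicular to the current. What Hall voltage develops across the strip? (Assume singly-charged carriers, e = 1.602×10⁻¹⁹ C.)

V_H ≈ 7.45×10⁻⁵ V

V_H = IB/(n e t).
V_H = (0.629)(1.48)/((6.61×10²⁶)(1.602×10⁻¹⁹)(1.18×10⁻⁴)) ≈ 7.45×10⁻⁵ V.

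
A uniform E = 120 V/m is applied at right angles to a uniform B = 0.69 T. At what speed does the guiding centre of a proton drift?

v_d ≈ 170 m/s

The E×B drift speed is v_d = E/B.
v_d = 120/0.69 = 170 m/s.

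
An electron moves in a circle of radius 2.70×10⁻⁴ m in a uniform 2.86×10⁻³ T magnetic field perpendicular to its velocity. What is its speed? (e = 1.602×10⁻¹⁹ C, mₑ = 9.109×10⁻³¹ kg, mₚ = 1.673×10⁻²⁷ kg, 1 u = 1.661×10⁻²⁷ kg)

From |q|vB = mv²/r, v = |q|Br/m.
v = (1.602×10⁻¹⁹)(2.86×10⁻³)(2.70×10⁻⁴)/9.109×10⁻³¹ ≈ 1.36×10⁵ m/s.

v ≈ 1.36×10⁵ m/s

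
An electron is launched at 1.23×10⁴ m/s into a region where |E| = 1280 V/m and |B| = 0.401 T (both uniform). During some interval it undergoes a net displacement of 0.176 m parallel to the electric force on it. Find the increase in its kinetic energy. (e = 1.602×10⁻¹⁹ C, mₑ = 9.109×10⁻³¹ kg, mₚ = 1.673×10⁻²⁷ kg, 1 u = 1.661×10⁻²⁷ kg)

The magnetic force is always ⟂ v and does no work; only the electric force changes KE.
ΔKE = F_E · d = |q|E d = (1.602×10⁻¹⁹)(1280)(0.176) ≈ 3.61×10⁻¹⁷ J.

ΔKE ≈ 3.61×10⁻¹⁷ J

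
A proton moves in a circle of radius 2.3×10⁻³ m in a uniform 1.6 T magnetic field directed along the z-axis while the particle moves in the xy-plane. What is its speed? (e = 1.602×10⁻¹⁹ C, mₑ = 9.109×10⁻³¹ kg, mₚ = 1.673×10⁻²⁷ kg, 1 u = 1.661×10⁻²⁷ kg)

v ≈ 3.5×10⁵ m/s

From |q|vB = mv²/r, v = |q|Br/m.
v = (1.602×10⁻¹⁹)(1.6)(2.3×10⁻³)/1.673×10⁻²⁷ ≈ 3.5×10⁵ m/s.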